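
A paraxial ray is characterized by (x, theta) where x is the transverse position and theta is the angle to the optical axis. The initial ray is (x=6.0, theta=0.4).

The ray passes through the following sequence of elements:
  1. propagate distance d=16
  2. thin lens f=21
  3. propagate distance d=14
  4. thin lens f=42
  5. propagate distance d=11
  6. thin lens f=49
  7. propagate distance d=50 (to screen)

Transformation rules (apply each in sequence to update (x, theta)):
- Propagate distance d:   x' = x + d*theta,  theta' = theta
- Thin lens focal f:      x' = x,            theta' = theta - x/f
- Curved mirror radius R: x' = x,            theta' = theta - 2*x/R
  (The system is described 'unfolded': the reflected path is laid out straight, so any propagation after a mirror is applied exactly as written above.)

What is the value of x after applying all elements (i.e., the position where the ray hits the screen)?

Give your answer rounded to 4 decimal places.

Initial: x=6.0000 theta=0.4000
After 1 (propagate distance d=16): x=12.4000 theta=0.4000
After 2 (thin lens f=21): x=12.4000 theta=-4/21 (≈-0.1905)
After 3 (propagate distance d=14): x=146/15 (≈9.7333) theta=-4/21 (≈-0.1905)
After 4 (thin lens f=42): x=146/15 (≈9.7333) theta=-19/45 (≈-0.4222)
After 5 (propagate distance d=11): x=229/45 (≈5.0889) theta=-19/45 (≈-0.4222)
After 6 (thin lens f=49): x=229/45 (≈5.0889) theta=-232/441 (≈-0.5261)
After 7 (propagate distance d=50 (to screen)): x=-15593/735 (≈-21.2150) theta=-232/441 (≈-0.5261)
Rounded to 4 decimal places: x = -21.2150

Answer: -21.2150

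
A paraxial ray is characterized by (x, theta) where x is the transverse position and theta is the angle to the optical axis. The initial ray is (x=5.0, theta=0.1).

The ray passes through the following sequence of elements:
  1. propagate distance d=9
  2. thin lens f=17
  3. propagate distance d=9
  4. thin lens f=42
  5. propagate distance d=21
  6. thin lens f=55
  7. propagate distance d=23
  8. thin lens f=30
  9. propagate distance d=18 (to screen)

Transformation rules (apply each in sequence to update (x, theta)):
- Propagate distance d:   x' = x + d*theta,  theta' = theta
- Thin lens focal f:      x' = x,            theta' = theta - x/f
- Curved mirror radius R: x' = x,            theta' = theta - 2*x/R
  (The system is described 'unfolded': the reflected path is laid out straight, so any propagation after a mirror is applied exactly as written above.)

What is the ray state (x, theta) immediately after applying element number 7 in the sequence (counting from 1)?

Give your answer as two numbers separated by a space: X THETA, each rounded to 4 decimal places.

Answer: -9.6447 -0.2737

Derivation:
Initial: x=5.0000 theta=0.1000
After 1 (propagate distance d=9): x=5.9000 theta=0.1000
After 2 (thin lens f=17): x=5.9000 theta=-21/85 (≈-0.2471)
After 3 (propagate distance d=9): x=125/34 (≈3.6765) theta=-21/85 (≈-0.2471)
After 4 (thin lens f=42): x=125/34 (≈3.6765) theta=-2389/7140 (≈-0.3346)
After 5 (propagate distance d=21): x=-3.3500 theta=-2389/7140 (≈-0.3346)
After 6 (thin lens f=55): x=-3.3500 theta=-26869/98175 (≈-0.2737)
After 7 (propagate distance d=23): x=-3787493/392700 (≈-9.6447) theta=-26869/98175 (≈-0.2737)
Rounded to 4 decimal places: x = -9.6447, theta = -0.2737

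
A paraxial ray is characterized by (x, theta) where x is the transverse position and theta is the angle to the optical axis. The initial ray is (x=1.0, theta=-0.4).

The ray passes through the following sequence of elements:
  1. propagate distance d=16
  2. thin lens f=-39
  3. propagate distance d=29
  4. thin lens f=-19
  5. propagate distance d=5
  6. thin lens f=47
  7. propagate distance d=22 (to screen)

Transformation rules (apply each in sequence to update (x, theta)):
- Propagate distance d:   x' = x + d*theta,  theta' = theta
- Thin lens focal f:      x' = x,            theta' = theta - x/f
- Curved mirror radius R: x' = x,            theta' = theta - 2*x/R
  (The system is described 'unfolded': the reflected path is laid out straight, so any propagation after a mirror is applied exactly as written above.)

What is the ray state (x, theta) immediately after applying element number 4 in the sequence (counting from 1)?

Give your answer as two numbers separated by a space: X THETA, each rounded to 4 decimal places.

Answer: -21.0154 -1.6445

Derivation:
Initial: x=1.0000 theta=-0.4000
After 1 (propagate distance d=16): x=-5.4000 theta=-0.4000
After 2 (thin lens f=-39): x=-5.4000 theta=-7/13 (≈-0.5385)
After 3 (propagate distance d=29): x=-1366/65 (≈-21.0154) theta=-7/13 (≈-0.5385)
After 4 (thin lens f=-19): x=-1366/65 (≈-21.0154) theta=-2031/1235 (≈-1.6445)
Rounded to 4 decimal places: x = -21.0154, theta = -1.6445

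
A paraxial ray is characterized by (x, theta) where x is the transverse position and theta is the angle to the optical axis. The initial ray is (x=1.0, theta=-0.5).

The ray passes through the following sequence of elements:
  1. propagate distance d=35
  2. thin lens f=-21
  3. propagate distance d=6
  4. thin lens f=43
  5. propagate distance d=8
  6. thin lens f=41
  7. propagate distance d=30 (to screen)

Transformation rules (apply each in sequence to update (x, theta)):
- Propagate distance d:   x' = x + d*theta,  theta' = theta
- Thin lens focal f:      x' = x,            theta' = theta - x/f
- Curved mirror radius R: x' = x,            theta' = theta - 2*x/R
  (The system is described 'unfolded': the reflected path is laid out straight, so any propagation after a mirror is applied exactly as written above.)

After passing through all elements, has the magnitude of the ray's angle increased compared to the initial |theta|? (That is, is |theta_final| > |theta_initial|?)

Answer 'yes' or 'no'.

Answer: no

Derivation:
Initial: x=1.0000 theta=-0.5000
After 1 (propagate distance d=35): x=-16.5000 theta=-0.5000
After 2 (thin lens f=-21): x=-16.5000 theta=-9/7 (≈-1.2857)
After 3 (propagate distance d=6): x=-339/14 (≈-24.2143) theta=-9/7 (≈-1.2857)
After 4 (thin lens f=43): x=-339/14 (≈-24.2143) theta=-435/602 (≈-0.7226)
After 5 (propagate distance d=8): x=-18057/602 (≈-29.9950) theta=-435/602 (≈-0.7226)
After 6 (thin lens f=41): x=-18057/602 (≈-29.9950) theta=111/12341 (≈0.0090)
After 7 (propagate distance d=30 (to screen)): x=-104811/3526 (≈-29.7252) theta=111/12341 (≈0.0090)
|theta_initial|=0.5000 |theta_final|=111/12341 (≈0.0090) -> not increased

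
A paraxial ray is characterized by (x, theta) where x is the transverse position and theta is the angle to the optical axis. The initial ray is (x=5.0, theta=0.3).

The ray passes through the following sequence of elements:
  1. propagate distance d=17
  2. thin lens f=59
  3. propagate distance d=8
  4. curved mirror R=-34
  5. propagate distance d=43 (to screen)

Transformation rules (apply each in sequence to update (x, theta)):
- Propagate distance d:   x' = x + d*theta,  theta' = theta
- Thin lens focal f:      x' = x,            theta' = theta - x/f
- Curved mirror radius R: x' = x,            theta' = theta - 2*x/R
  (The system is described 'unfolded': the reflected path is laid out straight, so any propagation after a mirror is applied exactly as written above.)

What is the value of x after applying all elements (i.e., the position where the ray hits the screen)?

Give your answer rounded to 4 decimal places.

Initial: x=5.0000 theta=0.3000
After 1 (propagate distance d=17): x=10.1000 theta=0.3000
After 2 (thin lens f=59): x=10.1000 theta=38/295 (≈0.1288)
After 3 (propagate distance d=8): x=6567/590 (≈11.1305) theta=38/295 (≈0.1288)
After 4 (curved mirror R=-34): x=6567/590 (≈11.1305) theta=7859/10030 (≈0.7835)
After 5 (propagate distance d=43 (to screen)): x=224788/5015 (≈44.8231) theta=7859/10030 (≈0.7835)
Rounded to 4 decimal places: x = 44.8231

Answer: 44.8231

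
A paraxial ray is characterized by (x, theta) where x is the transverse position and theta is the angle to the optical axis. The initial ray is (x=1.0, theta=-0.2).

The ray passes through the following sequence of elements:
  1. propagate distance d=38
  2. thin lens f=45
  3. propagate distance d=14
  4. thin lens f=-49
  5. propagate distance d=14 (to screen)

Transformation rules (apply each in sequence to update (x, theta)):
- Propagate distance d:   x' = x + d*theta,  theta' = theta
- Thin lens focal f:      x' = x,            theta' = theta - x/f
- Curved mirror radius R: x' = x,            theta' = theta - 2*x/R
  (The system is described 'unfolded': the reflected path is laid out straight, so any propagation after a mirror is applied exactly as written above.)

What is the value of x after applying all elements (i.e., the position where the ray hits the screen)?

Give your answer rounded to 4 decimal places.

Initial: x=1.0000 theta=-0.2000
After 1 (propagate distance d=38): x=-6.6000 theta=-0.2000
After 2 (thin lens f=45): x=-6.6000 theta=-4/75 (≈-0.0533)
After 3 (propagate distance d=14): x=-551/75 (≈-7.3467) theta=-4/75 (≈-0.0533)
After 4 (thin lens f=-49): x=-551/75 (≈-7.3467) theta=-249/1225 (≈-0.2033)
After 5 (propagate distance d=14 (to screen)): x=-5351/525 (≈-10.1924) theta=-249/1225 (≈-0.2033)
Rounded to 4 decimal places: x = -10.1924

Answer: -10.1924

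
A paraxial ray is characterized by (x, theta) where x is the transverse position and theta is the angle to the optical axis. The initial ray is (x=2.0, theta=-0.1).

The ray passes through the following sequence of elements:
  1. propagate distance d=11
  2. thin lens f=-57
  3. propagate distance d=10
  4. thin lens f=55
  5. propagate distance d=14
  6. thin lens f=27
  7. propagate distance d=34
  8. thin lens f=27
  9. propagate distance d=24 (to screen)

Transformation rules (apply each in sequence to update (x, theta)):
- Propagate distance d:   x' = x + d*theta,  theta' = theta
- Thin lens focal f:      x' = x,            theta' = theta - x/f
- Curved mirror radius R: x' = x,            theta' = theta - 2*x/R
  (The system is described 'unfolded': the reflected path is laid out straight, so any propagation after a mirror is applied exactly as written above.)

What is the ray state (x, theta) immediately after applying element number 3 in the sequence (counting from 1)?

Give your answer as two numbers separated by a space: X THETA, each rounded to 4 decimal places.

Initial: x=2.0000 theta=-0.1000
After 1 (propagate distance d=11): x=0.9000 theta=-0.1000
After 2 (thin lens f=-57): x=0.9000 theta=-8/95 (≈-0.0842)
After 3 (propagate distance d=10): x=11/190 (≈0.0579) theta=-8/95 (≈-0.0842)
Rounded to 4 decimal places: x = 0.0579, theta = -0.0842

Answer: 0.0579 -0.0842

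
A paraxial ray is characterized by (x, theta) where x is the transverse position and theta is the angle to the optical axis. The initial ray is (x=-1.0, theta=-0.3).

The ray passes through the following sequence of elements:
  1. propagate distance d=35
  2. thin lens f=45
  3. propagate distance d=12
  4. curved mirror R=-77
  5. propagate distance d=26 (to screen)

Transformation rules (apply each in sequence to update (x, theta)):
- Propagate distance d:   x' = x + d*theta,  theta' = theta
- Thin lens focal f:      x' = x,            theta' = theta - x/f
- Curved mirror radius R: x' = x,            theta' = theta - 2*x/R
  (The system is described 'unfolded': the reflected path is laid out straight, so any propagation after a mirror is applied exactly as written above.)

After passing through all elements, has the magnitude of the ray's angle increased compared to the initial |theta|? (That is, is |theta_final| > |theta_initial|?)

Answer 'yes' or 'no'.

Answer: yes

Derivation:
Initial: x=-1.0000 theta=-0.3000
After 1 (propagate distance d=35): x=-11.5000 theta=-0.3000
After 2 (thin lens f=45): x=-11.5000 theta=-2/45 (≈-0.0444)
After 3 (propagate distance d=12): x=-361/30 (≈-12.0333) theta=-2/45 (≈-0.0444)
After 4 (curved mirror R=-77): x=-361/30 (≈-12.0333) theta=-1237/3465 (≈-0.3570)
After 5 (propagate distance d=26 (to screen)): x=-29543/1386 (≈-21.3153) theta=-1237/3465 (≈-0.3570)
|theta_initial|=0.3000 |theta_final|=1237/3465 (≈0.3570) -> increased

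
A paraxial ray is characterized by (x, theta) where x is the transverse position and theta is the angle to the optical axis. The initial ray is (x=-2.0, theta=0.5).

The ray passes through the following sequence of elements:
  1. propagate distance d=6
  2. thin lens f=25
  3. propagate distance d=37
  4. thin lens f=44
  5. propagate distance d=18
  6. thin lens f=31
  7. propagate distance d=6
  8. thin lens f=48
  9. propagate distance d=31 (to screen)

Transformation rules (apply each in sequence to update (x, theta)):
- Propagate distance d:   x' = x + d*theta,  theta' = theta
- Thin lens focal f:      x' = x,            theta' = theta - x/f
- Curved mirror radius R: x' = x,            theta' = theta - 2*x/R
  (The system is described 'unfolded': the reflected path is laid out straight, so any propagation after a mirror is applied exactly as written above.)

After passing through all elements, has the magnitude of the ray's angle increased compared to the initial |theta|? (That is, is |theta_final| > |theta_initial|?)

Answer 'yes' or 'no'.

Initial: x=-2.0000 theta=0.5000
After 1 (propagate distance d=6): x=1.0000 theta=0.5000
After 2 (thin lens f=25): x=1.0000 theta=0.4600
After 3 (propagate distance d=37): x=18.0200 theta=0.4600
After 4 (thin lens f=44): x=18.0200 theta=111/2200 (≈0.0505)
After 5 (propagate distance d=18): x=20821/1100 (≈18.9282) theta=111/2200 (≈0.0505)
After 6 (thin lens f=31): x=20821/1100 (≈18.9282) theta=-38201/68200 (≈-0.5601)
After 7 (propagate distance d=6): x=132712/8525 (≈15.5674) theta=-38201/68200 (≈-0.5601)
After 8 (thin lens f=48): x=132712/8525 (≈15.5674) theta=-180959/204600 (≈-0.8845)
After 9 (propagate distance d=31 (to screen)): x=-2424641/204600 (≈-11.8506) theta=-180959/204600 (≈-0.8845)
|theta_initial|=0.5000 |theta_final|=180959/204600 (≈0.8845) -> increased

Answer: yes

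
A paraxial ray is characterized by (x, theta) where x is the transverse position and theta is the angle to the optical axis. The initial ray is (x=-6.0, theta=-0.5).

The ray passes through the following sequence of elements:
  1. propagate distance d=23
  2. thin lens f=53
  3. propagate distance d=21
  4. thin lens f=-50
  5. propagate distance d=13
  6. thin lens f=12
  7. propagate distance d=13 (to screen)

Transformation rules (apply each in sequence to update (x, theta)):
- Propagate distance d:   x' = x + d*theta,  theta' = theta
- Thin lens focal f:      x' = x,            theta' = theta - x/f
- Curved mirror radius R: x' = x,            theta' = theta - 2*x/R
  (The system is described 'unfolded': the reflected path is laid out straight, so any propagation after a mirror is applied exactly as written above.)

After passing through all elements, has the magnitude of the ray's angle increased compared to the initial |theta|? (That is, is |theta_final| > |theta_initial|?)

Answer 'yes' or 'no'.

Answer: yes

Derivation:
Initial: x=-6.0000 theta=-0.5000
After 1 (propagate distance d=23): x=-17.5000 theta=-0.5000
After 2 (thin lens f=53): x=-17.5000 theta=-9/53 (≈-0.1698)
After 3 (propagate distance d=21): x=-2233/106 (≈-21.0660) theta=-9/53 (≈-0.1698)
After 4 (thin lens f=-50): x=-2233/106 (≈-21.0660) theta=-3133/5300 (≈-0.5911)
After 5 (propagate distance d=13): x=-152379/5300 (≈-28.7508) theta=-3133/5300 (≈-0.5911)
After 6 (thin lens f=12): x=-152379/5300 (≈-28.7508) theta=38261/21200 (≈1.8048)
After 7 (propagate distance d=13 (to screen)): x=-112123/21200 (≈-5.2888) theta=38261/21200 (≈1.8048)
|theta_initial|=0.5000 |theta_final|=38261/21200 (≈1.8048) -> increased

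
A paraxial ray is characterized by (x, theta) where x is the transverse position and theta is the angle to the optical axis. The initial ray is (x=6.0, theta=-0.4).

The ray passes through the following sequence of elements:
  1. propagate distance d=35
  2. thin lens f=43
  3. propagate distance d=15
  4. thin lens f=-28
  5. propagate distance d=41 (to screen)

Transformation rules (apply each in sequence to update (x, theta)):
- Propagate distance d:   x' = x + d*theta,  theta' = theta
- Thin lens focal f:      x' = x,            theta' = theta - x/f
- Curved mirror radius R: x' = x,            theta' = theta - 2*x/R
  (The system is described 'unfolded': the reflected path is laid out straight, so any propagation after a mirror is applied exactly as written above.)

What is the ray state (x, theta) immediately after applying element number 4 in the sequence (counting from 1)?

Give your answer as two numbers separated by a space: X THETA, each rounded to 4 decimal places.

Initial: x=6.0000 theta=-0.4000
After 1 (propagate distance d=35): x=-8.0000 theta=-0.4000
After 2 (thin lens f=43): x=-8.0000 theta=-46/215 (≈-0.2140)
After 3 (propagate distance d=15): x=-482/43 (≈-11.2093) theta=-46/215 (≈-0.2140)
After 4 (thin lens f=-28): x=-482/43 (≈-11.2093) theta=-43/70 (≈-0.6143)
Rounded to 4 decimal places: x = -11.2093, theta = -0.6143

Answer: -11.2093 -0.6143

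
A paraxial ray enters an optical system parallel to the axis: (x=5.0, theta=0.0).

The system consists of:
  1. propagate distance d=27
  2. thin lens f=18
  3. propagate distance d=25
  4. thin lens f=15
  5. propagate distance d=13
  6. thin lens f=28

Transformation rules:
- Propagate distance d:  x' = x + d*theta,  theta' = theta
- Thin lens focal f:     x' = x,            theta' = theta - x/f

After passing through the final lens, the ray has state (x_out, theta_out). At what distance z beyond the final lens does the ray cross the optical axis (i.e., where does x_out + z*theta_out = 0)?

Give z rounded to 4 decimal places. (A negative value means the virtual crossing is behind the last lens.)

Initial: x=5.0000 theta=0.0000
After 1 (propagate distance d=27): x=5.0000 theta=0.0000
After 2 (thin lens f=18): x=5.0000 theta=-5/18 (≈-0.2778)
After 3 (propagate distance d=25): x=-35/18 (≈-1.9444) theta=-5/18 (≈-0.2778)
After 4 (thin lens f=15): x=-35/18 (≈-1.9444) theta=-4/27 (≈-0.1481)
After 5 (propagate distance d=13): x=-209/54 (≈-3.8704) theta=-4/27 (≈-0.1481)
After 6 (thin lens f=28): x=-209/54 (≈-3.8704) theta=-5/504 (≈-0.0099)
z_focus = -x_out/theta_out = -(-209/54)/(-5/504) = -5852/15 ≈ -390.1333
Rounded to 4 decimal places: z = -390.1333

Answer: -390.1333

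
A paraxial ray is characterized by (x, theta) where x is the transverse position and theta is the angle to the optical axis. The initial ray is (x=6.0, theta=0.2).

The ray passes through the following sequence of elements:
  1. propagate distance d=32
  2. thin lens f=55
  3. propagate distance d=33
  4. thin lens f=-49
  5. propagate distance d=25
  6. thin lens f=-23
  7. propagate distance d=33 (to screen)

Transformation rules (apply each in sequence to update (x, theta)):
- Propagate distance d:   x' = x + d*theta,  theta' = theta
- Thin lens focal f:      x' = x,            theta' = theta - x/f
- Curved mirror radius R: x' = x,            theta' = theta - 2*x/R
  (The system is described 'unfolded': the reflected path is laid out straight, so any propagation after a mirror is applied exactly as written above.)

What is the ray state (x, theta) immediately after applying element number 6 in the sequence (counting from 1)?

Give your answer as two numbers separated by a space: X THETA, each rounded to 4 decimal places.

Answer: 16.8216 0.9418

Derivation:
Initial: x=6.0000 theta=0.2000
After 1 (propagate distance d=32): x=12.4000 theta=0.2000
After 2 (thin lens f=55): x=12.4000 theta=-7/275 (≈-0.0255)
After 3 (propagate distance d=33): x=11.5600 theta=-7/275 (≈-0.0255)
After 4 (thin lens f=-49): x=11.5600 theta=2836/13475 (≈0.2105)
After 5 (propagate distance d=25): x=226671/13475 (≈16.8216) theta=2836/13475 (≈0.2105)
After 6 (thin lens f=-23): x=226671/13475 (≈16.8216) theta=291899/309925 (≈0.9418)
Rounded to 4 decimal places: x = 16.8216, theta = 0.9418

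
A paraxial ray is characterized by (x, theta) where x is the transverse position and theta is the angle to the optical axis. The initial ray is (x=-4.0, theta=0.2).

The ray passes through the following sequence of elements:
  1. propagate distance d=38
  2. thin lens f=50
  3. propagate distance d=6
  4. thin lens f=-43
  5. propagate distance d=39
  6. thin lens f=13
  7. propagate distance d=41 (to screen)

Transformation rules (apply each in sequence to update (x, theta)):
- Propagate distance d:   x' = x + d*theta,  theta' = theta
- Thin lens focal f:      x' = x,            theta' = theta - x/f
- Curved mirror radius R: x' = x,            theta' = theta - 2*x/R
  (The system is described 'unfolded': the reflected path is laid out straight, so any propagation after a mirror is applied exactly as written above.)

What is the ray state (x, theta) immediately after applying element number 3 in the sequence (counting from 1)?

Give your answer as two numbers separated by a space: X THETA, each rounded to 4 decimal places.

Answer: 4.3680 0.1280

Derivation:
Initial: x=-4.0000 theta=0.2000
After 1 (propagate distance d=38): x=3.6000 theta=0.2000
After 2 (thin lens f=50): x=3.6000 theta=0.1280
After 3 (propagate distance d=6): x=4.3680 theta=0.1280
Rounded to 4 decimal places: x = 4.3680, theta = 0.1280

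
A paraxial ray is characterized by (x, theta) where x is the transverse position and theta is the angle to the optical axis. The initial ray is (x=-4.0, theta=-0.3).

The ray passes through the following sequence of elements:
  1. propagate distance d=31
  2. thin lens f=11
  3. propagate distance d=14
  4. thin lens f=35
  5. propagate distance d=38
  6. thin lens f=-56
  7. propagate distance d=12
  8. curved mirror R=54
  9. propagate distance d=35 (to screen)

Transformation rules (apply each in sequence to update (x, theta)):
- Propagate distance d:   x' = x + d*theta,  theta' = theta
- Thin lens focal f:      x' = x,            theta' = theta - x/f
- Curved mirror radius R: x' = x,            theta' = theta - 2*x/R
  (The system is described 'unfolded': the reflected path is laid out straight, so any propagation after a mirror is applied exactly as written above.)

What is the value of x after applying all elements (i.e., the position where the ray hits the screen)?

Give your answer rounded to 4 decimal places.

Answer: 38.2753

Derivation:
Initial: x=-4.0000 theta=-0.3000
After 1 (propagate distance d=31): x=-13.3000 theta=-0.3000
After 2 (thin lens f=11): x=-13.3000 theta=10/11 (≈0.9091)
After 3 (propagate distance d=14): x=-63/110 (≈-0.5727) theta=10/11 (≈0.9091)
After 4 (thin lens f=35): x=-63/110 (≈-0.5727) theta=509/550 (≈0.9255)
After 5 (propagate distance d=38): x=19027/550 (≈34.5945) theta=509/550 (≈0.9255)
After 6 (thin lens f=-56): x=19027/550 (≈34.5945) theta=4321/2800 (≈1.5432)
After 7 (propagate distance d=12): x=408971/7700 (≈53.1131) theta=4321/2800 (≈1.5432)
After 8 (curved mirror R=54): x=408971/7700 (≈53.1131) theta=-352547/831600 (≈-0.4239)
After 9 (propagate distance d=35 (to screen)): x=31829723/831600 (≈38.2753) theta=-352547/831600 (≈-0.4239)
Rounded to 4 decimal places: x = 38.2753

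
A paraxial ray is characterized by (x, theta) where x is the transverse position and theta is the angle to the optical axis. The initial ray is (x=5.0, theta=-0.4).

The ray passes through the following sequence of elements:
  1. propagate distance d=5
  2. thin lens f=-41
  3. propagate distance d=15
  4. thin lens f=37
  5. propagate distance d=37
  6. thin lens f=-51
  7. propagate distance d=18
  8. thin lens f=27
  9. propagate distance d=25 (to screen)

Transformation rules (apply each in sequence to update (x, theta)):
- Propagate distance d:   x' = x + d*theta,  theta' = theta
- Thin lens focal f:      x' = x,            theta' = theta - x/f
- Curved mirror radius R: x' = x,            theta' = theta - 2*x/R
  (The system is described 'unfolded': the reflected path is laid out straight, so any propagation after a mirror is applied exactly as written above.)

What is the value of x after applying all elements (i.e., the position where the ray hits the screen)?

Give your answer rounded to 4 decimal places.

Answer: -14.3922

Derivation:
Initial: x=5.0000 theta=-0.4000
After 1 (propagate distance d=5): x=3.0000 theta=-0.4000
After 2 (thin lens f=-41): x=3.0000 theta=-67/205 (≈-0.3268)
After 3 (propagate distance d=15): x=-78/41 (≈-1.9024) theta=-67/205 (≈-0.3268)
After 4 (thin lens f=37): x=-78/41 (≈-1.9024) theta=-2089/7585 (≈-0.2754)
After 5 (propagate distance d=37): x=-2479/205 (≈-12.0927) theta=-2089/7585 (≈-0.2754)
After 6 (thin lens f=-51): x=-2479/205 (≈-12.0927) theta=-198262/386835 (≈-0.5125)
After 7 (propagate distance d=18): x=-2748863/128945 (≈-21.3181) theta=-198262/386835 (≈-0.5125)
After 8 (thin lens f=27): x=-2748863/128945 (≈-21.3181) theta=192901/696303 (≈0.2770)
After 9 (propagate distance d=25 (to screen)): x=-50106676/3481515 (≈-14.3922) theta=192901/696303 (≈0.2770)
Rounded to 4 decimal places: x = -14.3922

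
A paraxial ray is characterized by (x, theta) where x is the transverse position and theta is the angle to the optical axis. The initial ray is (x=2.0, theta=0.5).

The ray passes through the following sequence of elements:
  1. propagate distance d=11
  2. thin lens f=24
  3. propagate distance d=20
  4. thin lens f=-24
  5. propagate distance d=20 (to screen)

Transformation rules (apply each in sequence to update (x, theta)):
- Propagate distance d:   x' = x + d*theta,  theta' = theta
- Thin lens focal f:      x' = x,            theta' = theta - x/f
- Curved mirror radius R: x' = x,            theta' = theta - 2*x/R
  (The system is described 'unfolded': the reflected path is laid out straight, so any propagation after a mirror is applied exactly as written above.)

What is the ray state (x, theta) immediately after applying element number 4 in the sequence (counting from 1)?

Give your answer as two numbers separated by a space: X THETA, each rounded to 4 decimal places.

Answer: 11.2500 0.6563

Derivation:
Initial: x=2.0000 theta=0.5000
After 1 (propagate distance d=11): x=7.5000 theta=0.5000
After 2 (thin lens f=24): x=7.5000 theta=0.1875
After 3 (propagate distance d=20): x=11.2500 theta=0.1875
After 4 (thin lens f=-24): x=11.2500 theta=21/32 (≈0.6563)
Rounded to 4 decimal places: x = 11.2500, theta = 0.6563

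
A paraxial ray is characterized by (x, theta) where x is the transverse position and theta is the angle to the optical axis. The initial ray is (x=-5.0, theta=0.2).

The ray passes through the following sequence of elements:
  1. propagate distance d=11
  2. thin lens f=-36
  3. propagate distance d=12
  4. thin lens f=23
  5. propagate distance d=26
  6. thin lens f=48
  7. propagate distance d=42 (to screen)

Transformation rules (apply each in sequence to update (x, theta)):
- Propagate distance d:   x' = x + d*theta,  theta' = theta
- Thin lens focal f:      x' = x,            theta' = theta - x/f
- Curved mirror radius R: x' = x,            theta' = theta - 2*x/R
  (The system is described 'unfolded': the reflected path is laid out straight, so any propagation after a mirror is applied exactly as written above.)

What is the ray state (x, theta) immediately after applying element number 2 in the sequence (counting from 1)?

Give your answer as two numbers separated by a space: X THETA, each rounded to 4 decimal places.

Initial: x=-5.0000 theta=0.2000
After 1 (propagate distance d=11): x=-2.8000 theta=0.2000
After 2 (thin lens f=-36): x=-2.8000 theta=11/90 (≈0.1222)
Rounded to 4 decimal places: x = -2.8000, theta = 0.1222

Answer: -2.8000 0.1222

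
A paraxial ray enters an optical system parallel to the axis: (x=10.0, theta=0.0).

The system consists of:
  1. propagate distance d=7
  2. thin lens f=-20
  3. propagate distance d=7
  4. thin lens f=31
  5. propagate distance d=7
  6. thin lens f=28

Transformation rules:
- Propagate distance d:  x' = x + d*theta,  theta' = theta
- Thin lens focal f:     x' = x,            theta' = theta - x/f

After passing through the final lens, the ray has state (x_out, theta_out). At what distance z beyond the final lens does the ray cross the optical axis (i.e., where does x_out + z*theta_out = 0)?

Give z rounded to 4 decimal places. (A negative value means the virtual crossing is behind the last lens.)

Answer: 32.1647

Derivation:
Initial: x=10.0000 theta=0.0000
After 1 (propagate distance d=7): x=10.0000 theta=0.0000
After 2 (thin lens f=-20): x=10.0000 theta=0.5000
After 3 (propagate distance d=7): x=13.5000 theta=0.5000
After 4 (thin lens f=31): x=13.5000 theta=2/31 (≈0.0645)
After 5 (propagate distance d=7): x=865/62 (≈13.9516) theta=2/31 (≈0.0645)
After 6 (thin lens f=28): x=865/62 (≈13.9516) theta=-753/1736 (≈-0.4338)
z_focus = -x_out/theta_out = -(865/62)/(-753/1736) = 24220/753 ≈ 32.1647
Rounded to 4 decimal places: z = 32.1647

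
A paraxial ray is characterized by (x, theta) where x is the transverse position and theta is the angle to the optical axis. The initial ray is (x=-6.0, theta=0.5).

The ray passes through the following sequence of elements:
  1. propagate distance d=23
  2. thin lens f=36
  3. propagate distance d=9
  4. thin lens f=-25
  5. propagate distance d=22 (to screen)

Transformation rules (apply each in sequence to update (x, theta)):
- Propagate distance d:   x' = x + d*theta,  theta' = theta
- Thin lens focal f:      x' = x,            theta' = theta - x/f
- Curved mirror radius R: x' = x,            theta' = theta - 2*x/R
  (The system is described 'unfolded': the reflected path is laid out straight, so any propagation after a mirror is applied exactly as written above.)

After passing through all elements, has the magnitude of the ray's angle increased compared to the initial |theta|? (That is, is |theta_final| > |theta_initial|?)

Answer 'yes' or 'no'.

Answer: yes

Derivation:
Initial: x=-6.0000 theta=0.5000
After 1 (propagate distance d=23): x=5.5000 theta=0.5000
After 2 (thin lens f=36): x=5.5000 theta=25/72 (≈0.3472)
After 3 (propagate distance d=9): x=8.6250 theta=25/72 (≈0.3472)
After 4 (thin lens f=-25): x=8.6250 theta=623/900 (≈0.6922)
After 5 (propagate distance d=22 (to screen)): x=42937/1800 (≈23.8539) theta=623/900 (≈0.6922)
|theta_initial|=0.5000 |theta_final|=623/900 (≈0.6922) -> increased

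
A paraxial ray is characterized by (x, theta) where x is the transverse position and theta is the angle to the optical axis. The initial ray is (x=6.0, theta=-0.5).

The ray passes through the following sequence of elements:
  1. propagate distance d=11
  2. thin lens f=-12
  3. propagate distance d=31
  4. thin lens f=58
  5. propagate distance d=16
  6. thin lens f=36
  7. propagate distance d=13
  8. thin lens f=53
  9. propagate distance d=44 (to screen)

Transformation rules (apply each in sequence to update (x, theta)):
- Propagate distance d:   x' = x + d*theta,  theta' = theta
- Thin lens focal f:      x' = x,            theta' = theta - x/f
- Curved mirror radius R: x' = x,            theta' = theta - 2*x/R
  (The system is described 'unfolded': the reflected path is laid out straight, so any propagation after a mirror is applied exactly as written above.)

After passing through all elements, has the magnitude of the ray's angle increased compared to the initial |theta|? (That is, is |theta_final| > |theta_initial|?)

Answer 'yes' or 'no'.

Initial: x=6.0000 theta=-0.5000
After 1 (propagate distance d=11): x=0.5000 theta=-0.5000
After 2 (thin lens f=-12): x=0.5000 theta=-11/24 (≈-0.4583)
After 3 (propagate distance d=31): x=-329/24 (≈-13.7083) theta=-11/24 (≈-0.4583)
After 4 (thin lens f=58): x=-329/24 (≈-13.7083) theta=-103/464 (≈-0.2220)
After 5 (propagate distance d=16): x=-12013/696 (≈-17.2601) theta=-103/464 (≈-0.2220)
After 6 (thin lens f=36): x=-12013/696 (≈-17.2601) theta=6451/25056 (≈0.2575)
After 7 (propagate distance d=13): x=-348605/25056 (≈-13.9130) theta=6451/25056 (≈0.2575)
After 8 (thin lens f=53): x=-348605/25056 (≈-13.9130) theta=172627/331992 (≈0.5200)
After 9 (propagate distance d=44 (to screen)): x=11906287/1327968 (≈8.9658) theta=172627/331992 (≈0.5200)
|theta_initial|=0.5000 |theta_final|=172627/331992 (≈0.5200) -> increased

Answer: yes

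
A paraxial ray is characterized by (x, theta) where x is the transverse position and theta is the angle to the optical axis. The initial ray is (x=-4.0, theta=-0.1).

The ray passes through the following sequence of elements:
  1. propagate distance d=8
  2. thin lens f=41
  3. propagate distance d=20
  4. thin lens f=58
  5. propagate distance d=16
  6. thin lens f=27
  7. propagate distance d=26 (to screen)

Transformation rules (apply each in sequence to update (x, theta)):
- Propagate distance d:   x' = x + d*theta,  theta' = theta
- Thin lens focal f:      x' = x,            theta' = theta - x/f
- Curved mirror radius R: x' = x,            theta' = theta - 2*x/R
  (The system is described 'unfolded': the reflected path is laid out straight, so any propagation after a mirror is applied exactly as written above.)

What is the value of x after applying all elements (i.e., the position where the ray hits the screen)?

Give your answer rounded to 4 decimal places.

Answer: 2.3331

Derivation:
Initial: x=-4.0000 theta=-0.1000
After 1 (propagate distance d=8): x=-4.8000 theta=-0.1000
After 2 (thin lens f=41): x=-4.8000 theta=7/410 (≈0.0171)
After 3 (propagate distance d=20): x=-914/205 (≈-4.4585) theta=7/410 (≈0.0171)
After 4 (thin lens f=58): x=-914/205 (≈-4.4585) theta=1117/11890 (≈0.0939)
After 5 (propagate distance d=16): x=-3514/1189 (≈-2.9554) theta=1117/11890 (≈0.0939)
After 6 (thin lens f=27): x=-3514/1189 (≈-2.9554) theta=65299/321030 (≈0.2034)
After 7 (propagate distance d=26 (to screen)): x=374497/160515 (≈2.3331) theta=65299/321030 (≈0.2034)
Rounded to 4 decimal places: x = 2.3331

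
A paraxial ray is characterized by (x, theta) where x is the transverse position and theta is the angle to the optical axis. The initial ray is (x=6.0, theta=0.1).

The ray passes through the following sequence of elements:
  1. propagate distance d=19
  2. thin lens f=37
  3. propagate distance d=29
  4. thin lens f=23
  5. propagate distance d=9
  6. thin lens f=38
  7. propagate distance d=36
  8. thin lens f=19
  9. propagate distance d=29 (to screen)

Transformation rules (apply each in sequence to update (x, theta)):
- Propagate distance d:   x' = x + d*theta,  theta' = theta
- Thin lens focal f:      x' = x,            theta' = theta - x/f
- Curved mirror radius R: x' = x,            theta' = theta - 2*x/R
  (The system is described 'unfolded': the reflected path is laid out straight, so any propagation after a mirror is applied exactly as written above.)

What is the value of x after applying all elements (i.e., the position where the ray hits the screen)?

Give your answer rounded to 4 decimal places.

Answer: -4.5655

Derivation:
Initial: x=6.0000 theta=0.1000
After 1 (propagate distance d=19): x=7.9000 theta=0.1000
After 2 (thin lens f=37): x=7.9000 theta=-21/185 (≈-0.1135)
After 3 (propagate distance d=29): x=341/74 (≈4.6081) theta=-21/185 (≈-0.1135)
After 4 (thin lens f=23): x=341/74 (≈4.6081) theta=-2671/8510 (≈-0.3139)
After 5 (propagate distance d=9): x=7588/4255 (≈1.7833) theta=-2671/8510 (≈-0.3139)
After 6 (thin lens f=38): x=7588/4255 (≈1.7833) theta=-58337/161690 (≈-0.3608)
After 7 (propagate distance d=36): x=-905894/80845 (≈-11.2053) theta=-58337/161690 (≈-0.3608)
After 8 (thin lens f=19): x=-905894/80845 (≈-11.2053) theta=140677/614422 (≈0.2290)
After 9 (propagate distance d=29 (to screen)): x=-14025807/3072110 (≈-4.5655) theta=140677/614422 (≈0.2290)
Rounded to 4 decimal places: x = -4.5655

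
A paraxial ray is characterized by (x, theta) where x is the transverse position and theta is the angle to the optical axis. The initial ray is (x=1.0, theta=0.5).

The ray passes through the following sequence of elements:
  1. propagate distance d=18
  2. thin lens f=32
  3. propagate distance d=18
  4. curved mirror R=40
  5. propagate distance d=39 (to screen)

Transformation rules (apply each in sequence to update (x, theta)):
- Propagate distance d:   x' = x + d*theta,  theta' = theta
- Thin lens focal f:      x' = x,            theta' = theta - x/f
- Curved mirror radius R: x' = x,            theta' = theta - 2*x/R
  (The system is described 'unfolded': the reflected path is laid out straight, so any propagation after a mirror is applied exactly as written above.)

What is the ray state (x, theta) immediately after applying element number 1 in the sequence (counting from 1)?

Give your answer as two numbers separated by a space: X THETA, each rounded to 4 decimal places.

Answer: 10.0000 0.5000

Derivation:
Initial: x=1.0000 theta=0.5000
After 1 (propagate distance d=18): x=10.0000 theta=0.5000
Rounded to 4 decimal places: x = 10.0000, theta = 0.5000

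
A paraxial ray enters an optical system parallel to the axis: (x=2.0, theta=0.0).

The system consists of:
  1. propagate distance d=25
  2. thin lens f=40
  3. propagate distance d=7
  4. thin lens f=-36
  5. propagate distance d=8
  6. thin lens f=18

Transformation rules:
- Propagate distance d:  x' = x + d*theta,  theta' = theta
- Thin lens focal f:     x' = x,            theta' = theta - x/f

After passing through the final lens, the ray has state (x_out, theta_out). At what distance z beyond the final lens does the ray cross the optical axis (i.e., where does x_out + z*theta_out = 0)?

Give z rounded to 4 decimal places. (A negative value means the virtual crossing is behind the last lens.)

Initial: x=2.0000 theta=0.0000
After 1 (propagate distance d=25): x=2.0000 theta=0.0000
After 2 (thin lens f=40): x=2.0000 theta=-0.0500
After 3 (propagate distance d=7): x=1.6500 theta=-0.0500
After 4 (thin lens f=-36): x=1.6500 theta=-1/240 (≈-0.0042)
After 5 (propagate distance d=8): x=97/60 (≈1.6167) theta=-1/240 (≈-0.0042)
After 6 (thin lens f=18): x=97/60 (≈1.6167) theta=-203/2160 (≈-0.0940)
z_focus = -x_out/theta_out = -(97/60)/(-203/2160) = 3492/203 ≈ 17.2020
Rounded to 4 decimal places: z = 17.2020

Answer: 17.2020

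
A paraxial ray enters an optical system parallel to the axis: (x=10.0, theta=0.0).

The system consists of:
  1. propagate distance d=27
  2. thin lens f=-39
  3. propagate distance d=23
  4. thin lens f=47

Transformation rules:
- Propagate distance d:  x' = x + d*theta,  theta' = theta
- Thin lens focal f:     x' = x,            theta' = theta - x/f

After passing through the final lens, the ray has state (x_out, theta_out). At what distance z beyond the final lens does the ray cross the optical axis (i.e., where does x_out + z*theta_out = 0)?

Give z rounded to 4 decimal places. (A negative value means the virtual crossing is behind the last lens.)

Initial: x=10.0000 theta=0.0000
After 1 (propagate distance d=27): x=10.0000 theta=0.0000
After 2 (thin lens f=-39): x=10.0000 theta=10/39 (≈0.2564)
After 3 (propagate distance d=23): x=620/39 (≈15.8974) theta=10/39 (≈0.2564)
After 4 (thin lens f=47): x=620/39 (≈15.8974) theta=-50/611 (≈-0.0818)
z_focus = -x_out/theta_out = -(620/39)/(-50/611) = 2914/15 ≈ 194.2667
Rounded to 4 decimal places: z = 194.2667

Answer: 194.2667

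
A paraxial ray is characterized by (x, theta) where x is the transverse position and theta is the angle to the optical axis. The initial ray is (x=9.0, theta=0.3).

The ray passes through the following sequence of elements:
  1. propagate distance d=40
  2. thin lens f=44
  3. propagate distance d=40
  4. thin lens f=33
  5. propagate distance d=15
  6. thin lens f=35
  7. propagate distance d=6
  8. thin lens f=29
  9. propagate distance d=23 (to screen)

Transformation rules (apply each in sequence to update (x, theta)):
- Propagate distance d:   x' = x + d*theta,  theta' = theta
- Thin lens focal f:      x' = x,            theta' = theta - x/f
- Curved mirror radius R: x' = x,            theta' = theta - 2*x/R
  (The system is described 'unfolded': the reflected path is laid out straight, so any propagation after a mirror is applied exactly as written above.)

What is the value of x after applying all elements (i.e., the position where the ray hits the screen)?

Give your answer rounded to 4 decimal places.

Answer: -16.9082

Derivation:
Initial: x=9.0000 theta=0.3000
After 1 (propagate distance d=40): x=21.0000 theta=0.3000
After 2 (thin lens f=44): x=21.0000 theta=-39/220 (≈-0.1773)
After 3 (propagate distance d=40): x=153/11 (≈13.9091) theta=-39/220 (≈-0.1773)
After 4 (thin lens f=33): x=153/11 (≈13.9091) theta=-1449/2420 (≈-0.5988)
After 5 (propagate distance d=15): x=2385/484 (≈4.9277) theta=-1449/2420 (≈-0.5988)
After 6 (thin lens f=35): x=2385/484 (≈4.9277) theta=-3132/4235 (≈-0.7396)
After 7 (propagate distance d=6): x=8307/16940 (≈0.4904) theta=-3132/4235 (≈-0.7396)
After 8 (thin lens f=29): x=8307/16940 (≈0.4904) theta=-371619/491260 (≈-0.7565)
After 9 (propagate distance d=23 (to screen)): x=-4153167/245630 (≈-16.9082) theta=-371619/491260 (≈-0.7565)
Rounded to 4 decimal places: x = -16.9082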